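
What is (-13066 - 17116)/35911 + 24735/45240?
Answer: -31811673/108307576 ≈ -0.29372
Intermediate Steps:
(-13066 - 17116)/35911 + 24735/45240 = -30182*1/35911 + 24735*(1/45240) = -30182/35911 + 1649/3016 = -31811673/108307576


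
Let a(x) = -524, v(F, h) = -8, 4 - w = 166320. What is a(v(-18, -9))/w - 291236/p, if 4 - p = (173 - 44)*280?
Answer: 3028508210/375416791 ≈ 8.0671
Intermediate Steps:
w = -166316 (w = 4 - 1*166320 = 4 - 166320 = -166316)
p = -36116 (p = 4 - (173 - 44)*280 = 4 - 129*280 = 4 - 1*36120 = 4 - 36120 = -36116)
a(v(-18, -9))/w - 291236/p = -524/(-166316) - 291236/(-36116) = -524*(-1/166316) - 291236*(-1/36116) = 131/41579 + 72809/9029 = 3028508210/375416791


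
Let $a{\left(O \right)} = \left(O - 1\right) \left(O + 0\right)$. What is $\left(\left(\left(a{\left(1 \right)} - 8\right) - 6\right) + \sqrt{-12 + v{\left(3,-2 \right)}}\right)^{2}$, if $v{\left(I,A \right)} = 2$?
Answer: $\left(14 - i \sqrt{10}\right)^{2} \approx 186.0 - 88.544 i$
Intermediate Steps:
$a{\left(O \right)} = O \left(-1 + O\right)$ ($a{\left(O \right)} = \left(-1 + O\right) O = O \left(-1 + O\right)$)
$\left(\left(\left(a{\left(1 \right)} - 8\right) - 6\right) + \sqrt{-12 + v{\left(3,-2 \right)}}\right)^{2} = \left(\left(\left(1 \left(-1 + 1\right) - 8\right) - 6\right) + \sqrt{-12 + 2}\right)^{2} = \left(\left(\left(1 \cdot 0 - 8\right) - 6\right) + \sqrt{-10}\right)^{2} = \left(\left(\left(0 - 8\right) - 6\right) + i \sqrt{10}\right)^{2} = \left(\left(-8 - 6\right) + i \sqrt{10}\right)^{2} = \left(-14 + i \sqrt{10}\right)^{2}$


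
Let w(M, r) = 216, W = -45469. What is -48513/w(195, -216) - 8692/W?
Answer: -17918375/79848 ≈ -224.41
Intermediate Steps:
-48513/w(195, -216) - 8692/W = -48513/216 - 8692/(-45469) = -48513*1/216 - 8692*(-1/45469) = -16171/72 + 212/1109 = -17918375/79848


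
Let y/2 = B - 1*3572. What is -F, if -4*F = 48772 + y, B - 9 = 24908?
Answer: 45731/2 ≈ 22866.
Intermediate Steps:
B = 24917 (B = 9 + 24908 = 24917)
y = 42690 (y = 2*(24917 - 1*3572) = 2*(24917 - 3572) = 2*21345 = 42690)
F = -45731/2 (F = -(48772 + 42690)/4 = -1/4*91462 = -45731/2 ≈ -22866.)
-F = -1*(-45731/2) = 45731/2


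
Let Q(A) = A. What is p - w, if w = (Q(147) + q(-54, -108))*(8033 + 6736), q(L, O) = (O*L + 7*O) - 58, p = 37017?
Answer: -76244868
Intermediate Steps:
q(L, O) = -58 + 7*O + L*O (q(L, O) = (L*O + 7*O) - 58 = (7*O + L*O) - 58 = -58 + 7*O + L*O)
w = 76281885 (w = (147 + (-58 + 7*(-108) - 54*(-108)))*(8033 + 6736) = (147 + (-58 - 756 + 5832))*14769 = (147 + 5018)*14769 = 5165*14769 = 76281885)
p - w = 37017 - 1*76281885 = 37017 - 76281885 = -76244868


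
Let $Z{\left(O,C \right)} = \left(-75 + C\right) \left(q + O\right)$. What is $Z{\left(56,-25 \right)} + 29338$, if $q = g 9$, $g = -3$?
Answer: $26438$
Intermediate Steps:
$q = -27$ ($q = \left(-3\right) 9 = -27$)
$Z{\left(O,C \right)} = \left(-75 + C\right) \left(-27 + O\right)$
$Z{\left(56,-25 \right)} + 29338 = \left(2025 - 4200 - -675 - 1400\right) + 29338 = \left(2025 - 4200 + 675 - 1400\right) + 29338 = -2900 + 29338 = 26438$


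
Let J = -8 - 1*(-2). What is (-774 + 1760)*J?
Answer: -5916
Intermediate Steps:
J = -6 (J = -8 + 2 = -6)
(-774 + 1760)*J = (-774 + 1760)*(-6) = 986*(-6) = -5916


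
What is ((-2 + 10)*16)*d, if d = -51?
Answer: -6528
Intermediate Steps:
((-2 + 10)*16)*d = ((-2 + 10)*16)*(-51) = (8*16)*(-51) = 128*(-51) = -6528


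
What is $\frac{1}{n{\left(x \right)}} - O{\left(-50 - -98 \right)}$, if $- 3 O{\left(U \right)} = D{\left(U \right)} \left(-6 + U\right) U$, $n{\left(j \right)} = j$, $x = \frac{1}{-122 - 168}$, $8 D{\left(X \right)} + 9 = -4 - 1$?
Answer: $-1466$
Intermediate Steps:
$D{\left(X \right)} = - \frac{7}{4}$ ($D{\left(X \right)} = - \frac{9}{8} + \frac{-4 - 1}{8} = - \frac{9}{8} + \frac{1}{8} \left(-5\right) = - \frac{9}{8} - \frac{5}{8} = - \frac{7}{4}$)
$x = - \frac{1}{290}$ ($x = \frac{1}{-290} = - \frac{1}{290} \approx -0.0034483$)
$O{\left(U \right)} = - \frac{U \left(\frac{21}{2} - \frac{7 U}{4}\right)}{3}$ ($O{\left(U \right)} = - \frac{- \frac{7 \left(-6 + U\right)}{4} U}{3} = - \frac{\left(\frac{21}{2} - \frac{7 U}{4}\right) U}{3} = - \frac{U \left(\frac{21}{2} - \frac{7 U}{4}\right)}{3}$)
$\frac{1}{n{\left(x \right)}} - O{\left(-50 - -98 \right)} = \frac{1}{- \frac{1}{290}} - \frac{7 \left(-50 - -98\right) \left(-6 - -48\right)}{12} = -290 - \frac{7 \left(-50 + 98\right) \left(-6 + \left(-50 + 98\right)\right)}{12} = -290 - \frac{7}{12} \cdot 48 \left(-6 + 48\right) = -290 - \frac{7}{12} \cdot 48 \cdot 42 = -290 - 1176 = -1466$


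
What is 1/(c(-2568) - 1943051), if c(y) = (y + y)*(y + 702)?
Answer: 1/7640725 ≈ 1.3088e-7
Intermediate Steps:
c(y) = 2*y*(702 + y) (c(y) = (2*y)*(702 + y) = 2*y*(702 + y))
1/(c(-2568) - 1943051) = 1/(2*(-2568)*(702 - 2568) - 1943051) = 1/(2*(-2568)*(-1866) - 1943051) = 1/(9583776 - 1943051) = 1/7640725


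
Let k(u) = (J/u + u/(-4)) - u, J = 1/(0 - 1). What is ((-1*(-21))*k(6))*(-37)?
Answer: 5957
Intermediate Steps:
J = -1 (J = 1/(-1) = -1)
k(u) = -1/u - 5*u/4 (k(u) = (-1/u + u/(-4)) - u = (-1/u + u*(-¼)) - u = (-1/u - u/4) - u = -1/u - 5*u/4)
((-1*(-21))*k(6))*(-37) = ((-1*(-21))*(-1/6 - 5/4*6))*(-37) = (21*(-1*⅙ - 15/2))*(-37) = (21*(-⅙ - 15/2))*(-37) = (21*(-23/3))*(-37) = -161*(-37) = 5957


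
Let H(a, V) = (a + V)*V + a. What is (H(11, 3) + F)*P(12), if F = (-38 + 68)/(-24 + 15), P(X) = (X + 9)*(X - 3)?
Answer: 9387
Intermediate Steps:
P(X) = (-3 + X)*(9 + X) (P(X) = (9 + X)*(-3 + X) = (-3 + X)*(9 + X))
H(a, V) = a + V*(V + a) (H(a, V) = (V + a)*V + a = V*(V + a) + a = a + V*(V + a))
F = -10/3 (F = 30/(-9) = 30*(-⅑) = -10/3 ≈ -3.3333)
(H(11, 3) + F)*P(12) = ((11 + 3² + 3*11) - 10/3)*(-27 + 12² + 6*12) = ((11 + 9 + 33) - 10/3)*(-27 + 144 + 72) = (53 - 10/3)*189 = (149/3)*189 = 9387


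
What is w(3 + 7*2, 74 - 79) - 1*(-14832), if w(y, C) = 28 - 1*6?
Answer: 14854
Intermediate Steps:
w(y, C) = 22 (w(y, C) = 28 - 6 = 22)
w(3 + 7*2, 74 - 79) - 1*(-14832) = 22 - 1*(-14832) = 22 + 14832 = 14854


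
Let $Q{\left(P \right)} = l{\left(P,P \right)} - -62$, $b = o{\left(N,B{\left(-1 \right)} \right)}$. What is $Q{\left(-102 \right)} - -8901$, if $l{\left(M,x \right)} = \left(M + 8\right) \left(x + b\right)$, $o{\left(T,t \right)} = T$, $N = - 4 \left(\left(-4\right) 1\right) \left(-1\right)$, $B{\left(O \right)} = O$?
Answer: $20055$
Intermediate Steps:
$N = -16$ ($N = \left(-4\right) \left(-4\right) \left(-1\right) = 16 \left(-1\right) = -16$)
$b = -16$
$l{\left(M,x \right)} = \left(-16 + x\right) \left(8 + M\right)$ ($l{\left(M,x \right)} = \left(M + 8\right) \left(x - 16\right) = \left(8 + M\right) \left(-16 + x\right) = \left(-16 + x\right) \left(8 + M\right)$)
$Q{\left(P \right)} = -66 + P^{2} - 8 P$ ($Q{\left(P \right)} = \left(-128 - 16 P + 8 P + P P\right) - -62 = \left(-128 - 16 P + 8 P + P^{2}\right) + 62 = \left(-128 + P^{2} - 8 P\right) + 62 = -66 + P^{2} - 8 P$)
$Q{\left(-102 \right)} - -8901 = \left(-66 + \left(-102\right)^{2} - -816\right) - -8901 = \left(-66 + 10404 + 816\right) + 8901 = 11154 + 8901 = 20055$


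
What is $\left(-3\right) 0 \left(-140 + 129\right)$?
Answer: $0$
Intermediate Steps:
$\left(-3\right) 0 \left(-140 + 129\right) = 0 \left(-11\right) = 0$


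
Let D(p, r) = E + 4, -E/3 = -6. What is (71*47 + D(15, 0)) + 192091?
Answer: 195450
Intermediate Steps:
E = 18 (E = -3*(-6) = 18)
D(p, r) = 22 (D(p, r) = 18 + 4 = 22)
(71*47 + D(15, 0)) + 192091 = (71*47 + 22) + 192091 = (3337 + 22) + 192091 = 3359 + 192091 = 195450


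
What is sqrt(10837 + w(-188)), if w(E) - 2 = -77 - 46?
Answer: 2*sqrt(2679) ≈ 103.52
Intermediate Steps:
w(E) = -121 (w(E) = 2 + (-77 - 46) = 2 - 123 = -121)
sqrt(10837 + w(-188)) = sqrt(10837 - 121) = sqrt(10716) = 2*sqrt(2679)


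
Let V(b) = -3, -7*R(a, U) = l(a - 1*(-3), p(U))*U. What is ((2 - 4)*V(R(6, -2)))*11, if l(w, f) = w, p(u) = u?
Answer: 66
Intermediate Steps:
R(a, U) = -U*(3 + a)/7 (R(a, U) = -(a - 1*(-3))*U/7 = -(a + 3)*U/7 = -(3 + a)*U/7 = -U*(3 + a)/7)
((2 - 4)*V(R(6, -2)))*11 = ((2 - 4)*(-3))*11 = -2*(-3)*11 = 6*11 = 66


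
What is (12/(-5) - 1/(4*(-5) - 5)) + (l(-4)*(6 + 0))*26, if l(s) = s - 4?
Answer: -31259/25 ≈ -1250.4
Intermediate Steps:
l(s) = -4 + s
(12/(-5) - 1/(4*(-5) - 5)) + (l(-4)*(6 + 0))*26 = (12/(-5) - 1/(4*(-5) - 5)) + ((-4 - 4)*(6 + 0))*26 = (12*(-1/5) - 1/(-20 - 5)) - 8*6*26 = (-12/5 - 1/(-25)) - 48*26 = (-12/5 - 1*(-1/25)) - 1248 = (-12/5 + 1/25) - 1248 = -59/25 - 1248 = -31259/25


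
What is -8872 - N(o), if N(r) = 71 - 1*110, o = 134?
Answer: -8833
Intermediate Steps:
N(r) = -39 (N(r) = 71 - 110 = -39)
-8872 - N(o) = -8872 - 1*(-39) = -8872 + 39 = -8833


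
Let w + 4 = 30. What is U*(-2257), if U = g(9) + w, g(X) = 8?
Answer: -76738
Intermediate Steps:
w = 26 (w = -4 + 30 = 26)
U = 34 (U = 8 + 26 = 34)
U*(-2257) = 34*(-2257) = -76738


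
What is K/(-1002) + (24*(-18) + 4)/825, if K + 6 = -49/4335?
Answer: -122506139/238901850 ≈ -0.51279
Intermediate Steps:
K = -26059/4335 (K = -6 - 49/4335 = -26059/4335 ≈ -6.0113)
K/(-1002) + (24*(-18) + 4)/825 = -26059/4335/(-1002) + (24*(-18) + 4)/825 = -26059/4335*(-1/1002) + (-432 + 4)*(1/825) = 26059/4343670 - 428*1/825 = 26059/4343670 - 428/825 = -122506139/238901850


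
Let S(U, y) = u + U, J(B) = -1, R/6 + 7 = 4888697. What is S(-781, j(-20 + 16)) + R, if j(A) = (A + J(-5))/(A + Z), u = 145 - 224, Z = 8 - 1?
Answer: 29331280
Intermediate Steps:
R = 29332140 (R = -42 + 6*4888697 = -42 + 29332182 = 29332140)
Z = 7
u = -79
j(A) = (-1 + A)/(7 + A) (j(A) = (A - 1)/(A + 7) = (-1 + A)/(7 + A))
S(U, y) = -79 + U
S(-781, j(-20 + 16)) + R = (-79 - 781) + 29332140 = -860 + 29332140 = 29331280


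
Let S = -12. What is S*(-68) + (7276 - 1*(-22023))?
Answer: 30115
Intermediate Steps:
S*(-68) + (7276 - 1*(-22023)) = -12*(-68) + (7276 - 1*(-22023)) = 816 + (7276 + 22023) = 816 + 29299 = 30115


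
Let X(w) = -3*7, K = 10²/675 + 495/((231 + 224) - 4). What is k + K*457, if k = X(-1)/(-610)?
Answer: 384447077/675270 ≈ 569.32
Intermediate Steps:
K = 1379/1107 (K = 100*(1/675) + 495/(455 - 4) = 4/27 + 495/451 = 4/27 + 495*(1/451) = 4/27 + 45/41 = 1379/1107 ≈ 1.2457)
X(w) = -21
k = 21/610 (k = -21/(-610) = -21*(-1/610) = 21/610 ≈ 0.034426)
k + K*457 = 21/610 + (1379/1107)*457 = 21/610 + 630203/1107 = 384447077/675270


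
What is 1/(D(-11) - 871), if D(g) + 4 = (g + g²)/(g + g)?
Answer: -1/880 ≈ -0.0011364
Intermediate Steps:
D(g) = -4 + (g + g²)/(2*g) (D(g) = -4 + (g + g²)/(g + g) = -4 + (g + g²)/((2*g)) = -4 + (g + g²)*(1/(2*g)) = -4 + (g + g²)/(2*g))
1/(D(-11) - 871) = 1/((-7/2 + (½)*(-11)) - 871) = 1/((-7/2 - 11/2) - 871) = 1/(-9 - 871) = 1/(-880) = -1/880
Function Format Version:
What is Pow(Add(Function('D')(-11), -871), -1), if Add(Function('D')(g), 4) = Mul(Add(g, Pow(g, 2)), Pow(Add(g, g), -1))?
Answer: Rational(-1, 880) ≈ -0.0011364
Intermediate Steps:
Function('D')(g) = Add(-4, Mul(Rational(1, 2), Pow(g, -1), Add(g, Pow(g, 2)))) (Function('D')(g) = Add(-4, Mul(Add(g, Pow(g, 2)), Pow(Add(g, g), -1))) = Add(-4, Mul(Add(g, Pow(g, 2)), Pow(Mul(2, g), -1))) = Add(-4, Mul(Add(g, Pow(g, 2)), Mul(Rational(1, 2), Pow(g, -1)))) = Add(-4, Mul(Rational(1, 2), Pow(g, -1), Add(g, Pow(g, 2)))))
Pow(Add(Function('D')(-11), -871), -1) = Pow(Add(Add(Rational(-7, 2), Mul(Rational(1, 2), -11)), -871), -1) = Pow(Add(Add(Rational(-7, 2), Rational(-11, 2)), -871), -1) = Pow(Add(-9, -871), -1) = Pow(-880, -1) = Rational(-1, 880)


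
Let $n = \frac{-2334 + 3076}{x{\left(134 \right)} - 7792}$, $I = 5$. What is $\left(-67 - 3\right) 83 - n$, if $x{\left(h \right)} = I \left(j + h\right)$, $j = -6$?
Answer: $- \frac{20776189}{3576} \approx -5809.9$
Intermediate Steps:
$x{\left(h \right)} = -30 + 5 h$ ($x{\left(h \right)} = 5 \left(-6 + h\right) = -30 + 5 h$)
$n = - \frac{371}{3576}$ ($n = \frac{-2334 + 3076}{\left(-30 + 5 \cdot 134\right) - 7792} = \frac{742}{\left(-30 + 670\right) - 7792} = \frac{742}{640 - 7792} = \frac{742}{-7152} = 742 \left(- \frac{1}{7152}\right) = - \frac{371}{3576} \approx -0.10375$)
$\left(-67 - 3\right) 83 - n = \left(-67 - 3\right) 83 - - \frac{371}{3576} = \left(-70\right) 83 + \frac{371}{3576} = -5810 + \frac{371}{3576} = - \frac{20776189}{3576}$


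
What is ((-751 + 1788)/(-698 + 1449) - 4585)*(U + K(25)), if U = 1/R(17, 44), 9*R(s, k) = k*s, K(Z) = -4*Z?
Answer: 128726454859/280874 ≈ 4.5831e+5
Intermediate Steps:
R(s, k) = k*s/9 (R(s, k) = (k*s)/9 = k*s/9)
U = 9/748 (U = 1/((1/9)*44*17) = 1/(748/9) = 9/748 ≈ 0.012032)
((-751 + 1788)/(-698 + 1449) - 4585)*(U + K(25)) = ((-751 + 1788)/(-698 + 1449) - 4585)*(9/748 - 4*25) = (1037/751 - 4585)*(9/748 - 100) = (1037*(1/751) - 4585)*(-74791/748) = (1037/751 - 4585)*(-74791/748) = -3442298/751*(-74791/748) = 128726454859/280874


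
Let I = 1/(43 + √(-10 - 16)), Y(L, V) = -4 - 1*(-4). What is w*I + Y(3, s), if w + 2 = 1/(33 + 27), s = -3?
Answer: -5117/112500 + 119*I*√26/112500 ≈ -0.045484 + 0.0053936*I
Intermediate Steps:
Y(L, V) = 0 (Y(L, V) = -4 + 4 = 0)
w = -119/60 (w = -2 + 1/(33 + 27) = -2 + 1/60 = -119/60 ≈ -1.9833)
I = 1/(43 + I*√26) (I = 1/(43 + √(-26)) = 1/(43 + I*√26) ≈ 0.022933 - 0.0027195*I)
w*I + Y(3, s) = -119*(43/1875 - I*√26/1875)/60 + 0 = (-5117/112500 + 119*I*√26/112500) + 0 = -5117/112500 + 119*I*√26/112500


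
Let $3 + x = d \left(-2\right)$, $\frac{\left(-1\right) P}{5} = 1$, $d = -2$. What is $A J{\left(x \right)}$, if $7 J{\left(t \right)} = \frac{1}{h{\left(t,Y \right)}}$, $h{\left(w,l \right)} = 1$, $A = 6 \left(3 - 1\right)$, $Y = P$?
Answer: $\frac{12}{7} \approx 1.7143$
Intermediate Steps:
$P = -5$ ($P = \left(-5\right) 1 = -5$)
$Y = -5$
$A = 12$ ($A = 6 \cdot 2 = 12$)
$x = 1$ ($x = -3 - -4 = -3 + 4 = 1$)
$J{\left(t \right)} = \frac{1}{7}$ ($J{\left(t \right)} = \frac{1}{7 \cdot 1} = \frac{1}{7} \cdot 1 = \frac{1}{7}$)
$A J{\left(x \right)} = 12 \cdot \frac{1}{7} = \frac{12}{7}$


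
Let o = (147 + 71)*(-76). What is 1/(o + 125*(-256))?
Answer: -1/48568 ≈ -2.0590e-5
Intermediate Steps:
o = -16568 (o = 218*(-76) = -16568)
1/(o + 125*(-256)) = 1/(-16568 + 125*(-256)) = 1/(-16568 - 32000) = 1/(-48568) = -1/48568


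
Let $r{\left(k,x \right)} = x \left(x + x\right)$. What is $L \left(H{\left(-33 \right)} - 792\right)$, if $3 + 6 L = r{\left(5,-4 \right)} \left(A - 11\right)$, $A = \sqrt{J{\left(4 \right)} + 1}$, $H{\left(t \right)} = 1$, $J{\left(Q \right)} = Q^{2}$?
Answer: $\frac{280805}{6} - \frac{12656 \sqrt{17}}{3} \approx 29407.0$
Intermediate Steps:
$r{\left(k,x \right)} = 2 x^{2}$ ($r{\left(k,x \right)} = x 2 x = 2 x^{2}$)
$A = \sqrt{17}$ ($A = \sqrt{4^{2} + 1} = \sqrt{16 + 1} = \sqrt{17} \approx 4.1231$)
$L = - \frac{355}{6} + \frac{16 \sqrt{17}}{3}$ ($L = - \frac{1}{2} + \frac{2 \left(-4\right)^{2} \left(\sqrt{17} - 11\right)}{6} = - \frac{1}{2} + \frac{2 \cdot 16 \left(-11 + \sqrt{17}\right)}{6} = - \frac{1}{2} + \frac{32 \left(-11 + \sqrt{17}\right)}{6} = - \frac{1}{2} + \frac{-352 + 32 \sqrt{17}}{6} = - \frac{1}{2} - \left(\frac{176}{3} - \frac{16 \sqrt{17}}{3}\right) = - \frac{355}{6} + \frac{16 \sqrt{17}}{3} \approx -37.177$)
$L \left(H{\left(-33 \right)} - 792\right) = \left(- \frac{355}{6} + \frac{16 \sqrt{17}}{3}\right) \left(1 - 792\right) = \left(- \frac{355}{6} + \frac{16 \sqrt{17}}{3}\right) \left(-791\right) = \frac{280805}{6} - \frac{12656 \sqrt{17}}{3}$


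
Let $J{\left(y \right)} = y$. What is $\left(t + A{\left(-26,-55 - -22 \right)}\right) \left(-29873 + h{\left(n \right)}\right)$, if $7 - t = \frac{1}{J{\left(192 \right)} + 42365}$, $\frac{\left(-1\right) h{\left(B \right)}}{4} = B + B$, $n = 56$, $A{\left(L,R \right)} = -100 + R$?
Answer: $\frac{162586750743}{42557} \approx 3.8204 \cdot 10^{6}$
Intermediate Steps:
$h{\left(B \right)} = - 8 B$ ($h{\left(B \right)} = - 4 \left(B + B\right) = - 4 \cdot 2 B = - 8 B$)
$t = \frac{297898}{42557}$ ($t = 7 - \frac{1}{192 + 42365} = 7 - \frac{1}{42557} = \frac{297898}{42557} \approx 7.0$)
$\left(t + A{\left(-26,-55 - -22 \right)}\right) \left(-29873 + h{\left(n \right)}\right) = \left(\frac{297898}{42557} - 133\right) \left(-29873 - 448\right) = \left(\frac{297898}{42557} + \left(-100 + \left(-55 + 22\right)\right)\right) \left(-29873 - 448\right) = \left(\frac{297898}{42557} - 133\right) \left(-30321\right) = \left(- \frac{5362183}{42557}\right) \left(-30321\right) = \frac{162586750743}{42557}$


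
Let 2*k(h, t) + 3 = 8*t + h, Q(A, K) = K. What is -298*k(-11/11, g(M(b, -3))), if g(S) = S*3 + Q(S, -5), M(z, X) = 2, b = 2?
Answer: -596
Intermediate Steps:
g(S) = -5 + 3*S (g(S) = S*3 - 5 = 3*S - 5 = -5 + 3*S)
k(h, t) = -3/2 + h/2 + 4*t (k(h, t) = -3/2 + (8*t + h)/2 = -3/2 + (h + 8*t)/2 = -3/2 + (h/2 + 4*t) = -3/2 + h/2 + 4*t)
-298*k(-11/11, g(M(b, -3))) = -298*(-3/2 + (-11/11)/2 + 4*(-5 + 3*2)) = -298*(-3/2 + (-11*1/11)/2 + 4*(-5 + 6)) = -298*(-3/2 + (1/2)*(-1) + 4*1) = -298*(-3/2 - 1/2 + 4) = -298*2 = -596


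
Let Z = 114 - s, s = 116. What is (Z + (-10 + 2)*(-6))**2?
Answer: 2116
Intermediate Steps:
Z = -2 (Z = 114 - 1*116 = 114 - 116 = -2)
(Z + (-10 + 2)*(-6))**2 = (-2 + (-10 + 2)*(-6))**2 = (-2 - 8*(-6))**2 = (-2 + 48)**2 = 46**2 = 2116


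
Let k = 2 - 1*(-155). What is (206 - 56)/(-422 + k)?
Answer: -30/53 ≈ -0.56604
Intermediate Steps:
k = 157 (k = 2 + 155 = 157)
(206 - 56)/(-422 + k) = (206 - 56)/(-422 + 157) = 150/(-265) = 150*(-1/265) = -30/53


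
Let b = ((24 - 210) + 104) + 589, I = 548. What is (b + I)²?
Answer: 1113025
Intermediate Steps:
b = 507 (b = (-186 + 104) + 589 = -82 + 589 = 507)
(b + I)² = (507 + 548)² = 1055² = 1113025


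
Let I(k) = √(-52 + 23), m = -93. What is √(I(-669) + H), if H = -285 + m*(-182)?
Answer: √(16641 + I*√29) ≈ 129.0 + 0.021*I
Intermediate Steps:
I(k) = I*√29 (I(k) = √(-29) = I*√29)
H = 16641 (H = -285 - 93*(-182) = -285 + 16926 = 16641)
√(I(-669) + H) = √(I*√29 + 16641) = √(16641 + I*√29)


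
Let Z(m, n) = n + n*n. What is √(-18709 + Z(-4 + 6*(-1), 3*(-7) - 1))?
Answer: I*√18247 ≈ 135.08*I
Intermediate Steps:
Z(m, n) = n + n²
√(-18709 + Z(-4 + 6*(-1), 3*(-7) - 1)) = √(-18709 + (3*(-7) - 1)*(1 + (3*(-7) - 1))) = √(-18709 + (-21 - 1)*(1 + (-21 - 1))) = √(-18709 - 22*(1 - 22)) = √(-18709 - 22*(-21)) = √(-18709 + 462) = √(-18247) = I*√18247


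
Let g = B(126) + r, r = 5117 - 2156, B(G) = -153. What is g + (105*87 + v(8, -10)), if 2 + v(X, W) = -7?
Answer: 11934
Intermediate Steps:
v(X, W) = -9 (v(X, W) = -2 - 7 = -9)
r = 2961
g = 2808 (g = -153 + 2961 = 2808)
g + (105*87 + v(8, -10)) = 2808 + (105*87 - 9) = 2808 + (9135 - 9) = 2808 + 9126 = 11934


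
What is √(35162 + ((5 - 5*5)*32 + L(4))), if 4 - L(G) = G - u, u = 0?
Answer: √34522 ≈ 185.80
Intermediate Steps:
L(G) = 4 - G (L(G) = 4 - (G - 1*0) = 4 - (G + 0) = 4 - G)
√(35162 + ((5 - 5*5)*32 + L(4))) = √(35162 + ((5 - 5*5)*32 + (4 - 1*4))) = √(35162 + ((5 - 25)*32 + (4 - 4))) = √(35162 + (-20*32 + 0)) = √(35162 + (-640 + 0)) = √(35162 - 640) = √34522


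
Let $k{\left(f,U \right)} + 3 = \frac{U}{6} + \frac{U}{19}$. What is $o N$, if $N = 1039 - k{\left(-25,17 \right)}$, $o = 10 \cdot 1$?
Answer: $\frac{591815}{57} \approx 10383.0$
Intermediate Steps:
$k{\left(f,U \right)} = -3 + \frac{25 U}{114}$ ($k{\left(f,U \right)} = -3 + \left(\frac{U}{6} + \frac{U}{19}\right) = -3 + \frac{25 U}{114}$)
$o = 10$
$N = \frac{118363}{114}$ ($N = 1039 - \left(-3 + \frac{25}{114} \cdot 17\right) = 1039 - \left(-3 + \frac{425}{114}\right) = 1039 - \frac{83}{114} = \frac{118363}{114} \approx 1038.3$)
$o N = 10 \cdot \frac{118363}{114} = \frac{591815}{57}$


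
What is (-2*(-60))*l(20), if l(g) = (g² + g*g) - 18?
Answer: 93840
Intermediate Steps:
l(g) = -18 + 2*g² (l(g) = (g² + g²) - 18 = 2*g² - 18 = -18 + 2*g²)
(-2*(-60))*l(20) = (-2*(-60))*(-18 + 2*20²) = 120*(-18 + 2*400) = 120*(-18 + 800) = 120*782 = 93840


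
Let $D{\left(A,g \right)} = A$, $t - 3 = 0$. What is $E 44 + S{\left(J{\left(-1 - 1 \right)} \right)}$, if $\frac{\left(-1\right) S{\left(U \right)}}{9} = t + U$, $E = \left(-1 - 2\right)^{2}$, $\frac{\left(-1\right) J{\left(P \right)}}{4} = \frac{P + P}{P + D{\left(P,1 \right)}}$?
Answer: $405$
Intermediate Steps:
$t = 3$ ($t = 3 + 0 = 3$)
$J{\left(P \right)} = -4$ ($J{\left(P \right)} = - 4 \frac{P + P}{P + P} = - 4 \frac{2 P}{2 P} = - 4 \cdot 2 P \frac{1}{2 P} = \left(-4\right) 1 = -4$)
$E = 9$ ($E = \left(-3\right)^{2} = 9$)
$S{\left(U \right)} = -27 - 9 U$ ($S{\left(U \right)} = - 9 \left(3 + U\right) = -27 - 9 U$)
$E 44 + S{\left(J{\left(-1 - 1 \right)} \right)} = 9 \cdot 44 - -9 = 396 + \left(-27 + 36\right) = 396 + 9 = 405$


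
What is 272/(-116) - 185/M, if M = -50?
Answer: 393/290 ≈ 1.3552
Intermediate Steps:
272/(-116) - 185/M = 272/(-116) - 185/(-50) = 272*(-1/116) - 185*(-1/50) = -68/29 + 37/10 = 393/290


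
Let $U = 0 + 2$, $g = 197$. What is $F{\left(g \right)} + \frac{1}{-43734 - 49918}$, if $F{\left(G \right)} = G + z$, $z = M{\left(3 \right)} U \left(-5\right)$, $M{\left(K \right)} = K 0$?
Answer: $\frac{18449443}{93652} \approx 197.0$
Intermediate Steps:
$M{\left(K \right)} = 0$
$U = 2$
$z = 0$ ($z = 0 \cdot 2 \left(-5\right) = 0 \left(-5\right) = 0$)
$F{\left(G \right)} = G$ ($F{\left(G \right)} = G + 0 = G$)
$F{\left(g \right)} + \frac{1}{-43734 - 49918} = 197 + \frac{1}{-43734 - 49918} = 197 + \frac{1}{-93652} = 197 - \frac{1}{93652} = \frac{18449443}{93652}$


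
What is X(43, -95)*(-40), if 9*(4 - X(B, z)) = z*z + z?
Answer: 355760/9 ≈ 39529.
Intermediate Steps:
X(B, z) = 4 - z/9 - z**2/9 (X(B, z) = 4 - (z*z + z)/9 = 4 - (z**2 + z)/9 = 4 - (z + z**2)/9 = 4 + (-z/9 - z**2/9) = 4 - z/9 - z**2/9)
X(43, -95)*(-40) = (4 - 1/9*(-95) - 1/9*(-95)**2)*(-40) = (4 + 95/9 - 1/9*9025)*(-40) = (4 + 95/9 - 9025/9)*(-40) = -8894/9*(-40) = 355760/9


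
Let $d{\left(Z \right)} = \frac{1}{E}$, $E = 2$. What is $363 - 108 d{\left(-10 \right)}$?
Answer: $309$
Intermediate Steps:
$d{\left(Z \right)} = \frac{1}{2}$
$363 - 108 d{\left(-10 \right)} = 363 - 54 = 309$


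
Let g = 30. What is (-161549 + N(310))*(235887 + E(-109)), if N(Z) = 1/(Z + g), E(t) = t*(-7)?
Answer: -1299839385235/34 ≈ -3.8231e+10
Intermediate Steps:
E(t) = -7*t
N(Z) = 1/(30 + Z) (N(Z) = 1/(Z + 30) = 1/(30 + Z))
(-161549 + N(310))*(235887 + E(-109)) = (-161549 + 1/(30 + 310))*(235887 - 7*(-109)) = (-161549 + 1/340)*(235887 + 763) = (-161549 + 1/340)*236650 = -54926659/340*236650 = -1299839385235/34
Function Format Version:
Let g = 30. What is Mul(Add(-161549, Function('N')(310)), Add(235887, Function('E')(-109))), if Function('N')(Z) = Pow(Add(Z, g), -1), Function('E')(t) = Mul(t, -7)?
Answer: Rational(-1299839385235, 34) ≈ -3.8231e+10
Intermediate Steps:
Function('E')(t) = Mul(-7, t)
Function('N')(Z) = Pow(Add(30, Z), -1) (Function('N')(Z) = Pow(Add(Z, 30), -1) = Pow(Add(30, Z), -1))
Mul(Add(-161549, Function('N')(310)), Add(235887, Function('E')(-109))) = Mul(Add(-161549, Pow(Add(30, 310), -1)), Add(235887, Mul(-7, -109))) = Mul(Add(-161549, Pow(340, -1)), Add(235887, 763)) = Mul(Add(-161549, Rational(1, 340)), 236650) = Mul(Rational(-54926659, 340), 236650) = Rational(-1299839385235, 34)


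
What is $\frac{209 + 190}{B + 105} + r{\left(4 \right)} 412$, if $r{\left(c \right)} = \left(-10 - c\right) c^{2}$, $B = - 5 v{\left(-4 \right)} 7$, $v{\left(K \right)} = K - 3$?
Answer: $- \frac{4614343}{50} \approx -92287.0$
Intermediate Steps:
$v{\left(K \right)} = -3 + K$
$B = 245$ ($B = - 5 \left(-3 - 4\right) 7 = \left(-5\right) \left(-7\right) 7 = 35 \cdot 7 = 245$)
$r{\left(c \right)} = c^{2} \left(-10 - c\right)$
$\frac{209 + 190}{B + 105} + r{\left(4 \right)} 412 = \frac{209 + 190}{245 + 105} + 4^{2} \left(-10 - 4\right) 412 = \frac{399}{350} + 16 \left(-10 - 4\right) 412 = 399 \cdot \frac{1}{350} + 16 \left(-14\right) 412 = \frac{57}{50} - 92288 = - \frac{4614343}{50}$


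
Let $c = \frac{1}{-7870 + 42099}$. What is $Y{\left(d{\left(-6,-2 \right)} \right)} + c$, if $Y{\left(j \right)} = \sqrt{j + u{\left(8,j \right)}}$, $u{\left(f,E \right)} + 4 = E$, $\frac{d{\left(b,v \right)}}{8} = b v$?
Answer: $\frac{1}{34229} + 2 \sqrt{47} \approx 13.711$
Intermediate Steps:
$d{\left(b,v \right)} = 8 b v$
$u{\left(f,E \right)} = -4 + E$
$Y{\left(j \right)} = \sqrt{-4 + 2 j}$ ($Y{\left(j \right)} = \sqrt{j + \left(-4 + j\right)} = \sqrt{-4 + 2 j}$)
$c = \frac{1}{34229} \approx 2.9215 \cdot 10^{-5}$
$Y{\left(d{\left(-6,-2 \right)} \right)} + c = \sqrt{-4 + 2 \cdot 8 \left(-6\right) \left(-2\right)} + \frac{1}{34229} = \sqrt{-4 + 2 \cdot 96} + \frac{1}{34229} = \sqrt{-4 + 192} + \frac{1}{34229} = \sqrt{188} + \frac{1}{34229} = 2 \sqrt{47} + \frac{1}{34229} = \frac{1}{34229} + 2 \sqrt{47}$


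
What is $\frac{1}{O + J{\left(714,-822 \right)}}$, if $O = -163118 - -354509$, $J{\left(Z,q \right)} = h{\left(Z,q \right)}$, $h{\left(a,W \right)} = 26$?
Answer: $\frac{1}{191417} \approx 5.2242 \cdot 10^{-6}$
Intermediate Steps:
$J{\left(Z,q \right)} = 26$
$O = 191391$ ($O = -163118 + 354509 = 191391$)
$\frac{1}{O + J{\left(714,-822 \right)}} = \frac{1}{191391 + 26} = \frac{1}{191417}$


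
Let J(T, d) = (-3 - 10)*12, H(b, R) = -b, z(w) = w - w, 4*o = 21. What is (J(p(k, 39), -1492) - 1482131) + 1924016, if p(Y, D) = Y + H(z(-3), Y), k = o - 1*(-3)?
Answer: 441729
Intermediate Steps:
o = 21/4 (o = (¼)*21 = 21/4 ≈ 5.2500)
z(w) = 0
k = 33/4 (k = 21/4 - 1*(-3) = 21/4 + 3 = 33/4 ≈ 8.2500)
p(Y, D) = Y (p(Y, D) = Y - 1*0 = Y + 0 = Y)
J(T, d) = -156 (J(T, d) = -13*12 = -156)
(J(p(k, 39), -1492) - 1482131) + 1924016 = (-156 - 1482131) + 1924016 = -1482287 + 1924016 = 441729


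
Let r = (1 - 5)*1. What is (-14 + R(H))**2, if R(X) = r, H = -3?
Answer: 324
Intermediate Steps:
r = -4 (r = -4*1 = -4)
R(X) = -4
(-14 + R(H))**2 = (-14 - 4)**2 = (-18)**2 = 324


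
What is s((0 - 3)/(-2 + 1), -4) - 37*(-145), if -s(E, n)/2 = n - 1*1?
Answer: 5375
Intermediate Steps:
s(E, n) = 2 - 2*n (s(E, n) = -2*(n - 1*1) = -2*(n - 1) = -2*(-1 + n) = 2 - 2*n)
s((0 - 3)/(-2 + 1), -4) - 37*(-145) = (2 - 2*(-4)) - 37*(-145) = (2 + 8) + 5365 = 10 + 5365 = 5375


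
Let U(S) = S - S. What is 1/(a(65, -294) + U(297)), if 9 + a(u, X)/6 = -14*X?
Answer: 1/24642 ≈ 4.0581e-5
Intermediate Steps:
a(u, X) = -54 - 84*X (a(u, X) = -54 + 6*(-14*X) = -54 - 84*X)
U(S) = 0
1/(a(65, -294) + U(297)) = 1/((-54 - 84*(-294)) + 0) = 1/((-54 + 24696) + 0) = 1/(24642 + 0) = 1/24642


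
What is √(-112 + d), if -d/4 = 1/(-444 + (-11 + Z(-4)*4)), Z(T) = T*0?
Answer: 2*I*√5796245/455 ≈ 10.583*I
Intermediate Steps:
Z(T) = 0
d = 4/455 (d = -4/(-444 + (-11 + 0*4)) = -4/(-444 + (-11 + 0)) = -4/(-444 - 11) = -4/(-455) = -4*(-1/455) = 4/455 ≈ 0.0087912)
√(-112 + d) = √(-112 + 4/455) = √(-50956/455) = 2*I*√5796245/455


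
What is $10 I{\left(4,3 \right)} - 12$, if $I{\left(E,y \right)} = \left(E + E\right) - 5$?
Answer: $18$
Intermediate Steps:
$I{\left(E,y \right)} = -5 + 2 E$ ($I{\left(E,y \right)} = 2 E - 5 = -5 + 2 E$)
$10 I{\left(4,3 \right)} - 12 = 10 \left(-5 + 2 \cdot 4\right) - 12 = 10 \left(-5 + 8\right) - 12 = 10 \cdot 3 - 12 = 30 - 12 = 18$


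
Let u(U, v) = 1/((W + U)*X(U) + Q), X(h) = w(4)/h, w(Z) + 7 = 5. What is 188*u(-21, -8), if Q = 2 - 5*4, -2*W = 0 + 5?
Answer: -3948/425 ≈ -9.2894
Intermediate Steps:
W = -5/2 (W = -(0 + 5)/2 = -½*5 = -5/2 ≈ -2.5000)
w(Z) = -2 (w(Z) = -7 + 5 = -2)
X(h) = -2/h
Q = -18 (Q = 2 - 20 = -18)
u(U, v) = 1/(-18 - 2*(-5/2 + U)/U) (u(U, v) = 1/((-5/2 + U)*(-2/U) - 18) = 1/(-2*(-5/2 + U)/U - 18) = 1/(-18 - 2*(-5/2 + U)/U))
188*u(-21, -8) = 188*(-1*(-21)/(-5 + 20*(-21))) = 188*(-1*(-21)/(-5 - 420)) = 188*(-1*(-21)/(-425)) = 188*(-1*(-21)*(-1/425)) = 188*(-21/425) = -3948/425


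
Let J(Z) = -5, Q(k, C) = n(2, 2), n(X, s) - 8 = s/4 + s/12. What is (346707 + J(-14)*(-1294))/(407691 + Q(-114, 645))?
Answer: 1059531/1223099 ≈ 0.86627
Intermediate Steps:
n(X, s) = 8 + s/3 (n(X, s) = 8 + (s/4 + s/12) = 8 + s/3)
Q(k, C) = 26/3 (Q(k, C) = 8 + (⅓)*2 = 8 + ⅔ = 26/3)
(346707 + J(-14)*(-1294))/(407691 + Q(-114, 645)) = (346707 - 5*(-1294))/(407691 + 26/3) = (346707 + 6470)/(1223099/3) = 353177*(3/1223099) = 1059531/1223099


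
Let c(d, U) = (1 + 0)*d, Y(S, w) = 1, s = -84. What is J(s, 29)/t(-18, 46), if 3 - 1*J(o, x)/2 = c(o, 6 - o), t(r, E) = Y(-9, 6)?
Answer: 174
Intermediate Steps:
t(r, E) = 1
c(d, U) = d (c(d, U) = 1*d = d)
J(o, x) = 6 - 2*o
J(s, 29)/t(-18, 46) = (6 - 2*(-84))/1 = (6 + 168)*1 = 174*1 = 174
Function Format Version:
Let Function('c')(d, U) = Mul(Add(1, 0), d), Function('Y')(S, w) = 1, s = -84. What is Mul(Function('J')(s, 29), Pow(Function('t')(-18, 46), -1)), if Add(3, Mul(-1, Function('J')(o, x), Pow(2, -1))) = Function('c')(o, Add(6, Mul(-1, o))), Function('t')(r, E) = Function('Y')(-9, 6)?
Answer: 174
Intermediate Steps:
Function('t')(r, E) = 1
Function('c')(d, U) = d (Function('c')(d, U) = Mul(1, d) = d)
Function('J')(o, x) = Add(6, Mul(-2, o))
Mul(Function('J')(s, 29), Pow(Function('t')(-18, 46), -1)) = Mul(Add(6, Mul(-2, -84)), Pow(1, -1)) = Mul(Add(6, 168), 1) = Mul(174, 1) = 174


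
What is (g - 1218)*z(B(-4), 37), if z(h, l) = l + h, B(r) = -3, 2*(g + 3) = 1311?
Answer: -19227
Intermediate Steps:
g = 1305/2 (g = -3 + (½)*1311 = -3 + 1311/2 = 1305/2 ≈ 652.50)
z(h, l) = h + l
(g - 1218)*z(B(-4), 37) = (1305/2 - 1218)*(-3 + 37) = -1131/2*34 = -19227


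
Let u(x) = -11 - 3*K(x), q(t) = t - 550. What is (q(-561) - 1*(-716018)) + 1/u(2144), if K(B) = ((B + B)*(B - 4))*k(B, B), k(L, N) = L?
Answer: 42195305475071656/59022090251 ≈ 7.1491e+5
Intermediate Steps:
q(t) = -550 + t
K(B) = 2*B**2*(-4 + B) (K(B) = ((B + B)*(B - 4))*B = ((2*B)*(-4 + B))*B = (2*B*(-4 + B))*B = 2*B**2*(-4 + B))
u(x) = -11 - 6*x**2*(-4 + x)
(q(-561) - 1*(-716018)) + 1/u(2144) = ((-550 - 561) - 1*(-716018)) + 1/(-11 + 6*2144**2*(4 - 1*2144)) = (-1111 + 716018) + 1/(-11 + 6*4596736*(4 - 2144)) = 714907 + 1/(-11 + 6*4596736*(-2140)) = 714907 + 1/(-11 - 59022090240) = 714907 + 1/(-59022090251) = 714907 - 1/59022090251 = 42195305475071656/59022090251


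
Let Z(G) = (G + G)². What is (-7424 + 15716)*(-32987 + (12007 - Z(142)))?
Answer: -842765712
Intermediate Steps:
Z(G) = 4*G² (Z(G) = (2*G)² = 4*G²)
(-7424 + 15716)*(-32987 + (12007 - Z(142))) = (-7424 + 15716)*(-32987 + (12007 - 4*142²)) = 8292*(-32987 + (12007 - 4*20164)) = 8292*(-32987 + (12007 - 1*80656)) = 8292*(-32987 + (12007 - 80656)) = 8292*(-32987 - 68649) = 8292*(-101636) = -842765712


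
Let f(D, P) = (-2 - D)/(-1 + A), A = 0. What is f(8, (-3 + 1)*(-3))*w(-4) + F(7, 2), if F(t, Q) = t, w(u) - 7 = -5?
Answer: 27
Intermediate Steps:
w(u) = 2 (w(u) = 7 - 5 = 2)
f(D, P) = 2 + D (f(D, P) = (-2 - D)/(-1 + 0) = (-2 - D)/(-1) = (-2 - D)*(-1) = 2 + D)
f(8, (-3 + 1)*(-3))*w(-4) + F(7, 2) = (2 + 8)*2 + 7 = 10*2 + 7 = 20 + 7 = 27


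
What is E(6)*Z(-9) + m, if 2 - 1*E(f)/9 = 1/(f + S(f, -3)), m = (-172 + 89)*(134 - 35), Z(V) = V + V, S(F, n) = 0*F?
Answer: -8514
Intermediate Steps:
S(F, n) = 0
Z(V) = 2*V
m = -8217 (m = -83*99 = -8217)
E(f) = 18 - 9/f (E(f) = 18 - 9/(f + 0) = 18 - 9/f)
E(6)*Z(-9) + m = (18 - 9/6)*(2*(-9)) - 8217 = (18 - 9*1/6)*(-18) - 8217 = (18 - 3/2)*(-18) - 8217 = (33/2)*(-18) - 8217 = -297 - 8217 = -8514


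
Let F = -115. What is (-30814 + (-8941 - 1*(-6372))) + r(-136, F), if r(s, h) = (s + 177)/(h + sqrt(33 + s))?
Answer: -444933339/13328 - 41*I*sqrt(103)/13328 ≈ -33383.0 - 0.03122*I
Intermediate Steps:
r(s, h) = (177 + s)/(h + sqrt(33 + s))
(-30814 + (-8941 - 1*(-6372))) + r(-136, F) = (-30814 + (-8941 - 1*(-6372))) + (177 - 136)/(-115 + sqrt(33 - 136)) = (-30814 + (-8941 + 6372)) + 41/(-115 + sqrt(-103)) = (-30814 - 2569) + 41/(-115 + I*sqrt(103)) = -33383 + 41/(-115 + I*sqrt(103))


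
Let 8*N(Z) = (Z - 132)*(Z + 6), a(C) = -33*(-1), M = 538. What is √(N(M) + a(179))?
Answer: √27641 ≈ 166.26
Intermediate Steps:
a(C) = 33
N(Z) = (-132 + Z)*(6 + Z)/8 (N(Z) = ((Z - 132)*(Z + 6))/8 = ((-132 + Z)*(6 + Z))/8 = (-132 + Z)*(6 + Z)/8)
√(N(M) + a(179)) = √((-99 - 63/4*538 + (⅛)*538²) + 33) = √((-99 - 16947/2 + (⅛)*289444) + 33) = √((-99 - 16947/2 + 72361/2) + 33) = √(27608 + 33) = √27641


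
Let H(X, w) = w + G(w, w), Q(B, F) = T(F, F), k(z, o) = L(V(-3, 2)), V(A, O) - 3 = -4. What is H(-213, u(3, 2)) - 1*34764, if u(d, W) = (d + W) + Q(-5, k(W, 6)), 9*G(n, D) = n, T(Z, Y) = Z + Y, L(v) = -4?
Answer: -104302/3 ≈ -34767.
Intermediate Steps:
V(A, O) = -1 (V(A, O) = 3 - 4 = -1)
T(Z, Y) = Y + Z
G(n, D) = n/9
k(z, o) = -4
Q(B, F) = 2*F (Q(B, F) = F + F = 2*F)
u(d, W) = -8 + W + d (u(d, W) = (d + W) + 2*(-4) = (W + d) - 8 = -8 + W + d)
H(X, w) = 10*w/9 (H(X, w) = w + w/9 = 10*w/9)
H(-213, u(3, 2)) - 1*34764 = 10*(-8 + 2 + 3)/9 - 1*34764 = (10/9)*(-3) - 34764 = -10/3 - 34764 = -104302/3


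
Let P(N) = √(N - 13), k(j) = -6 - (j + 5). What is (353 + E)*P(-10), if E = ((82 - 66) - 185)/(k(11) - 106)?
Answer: 45353*I*√23/128 ≈ 1699.3*I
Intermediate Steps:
k(j) = -11 - j (k(j) = -6 - (5 + j) = -6 + (-5 - j) = -11 - j)
E = 169/128 (E = ((82 - 66) - 185)/((-11 - 1*11) - 106) = (16 - 185)/((-11 - 11) - 106) = -169/(-22 - 106) = -169/(-128) = -169*(-1/128) = 169/128 ≈ 1.3203)
P(N) = √(-13 + N)
(353 + E)*P(-10) = (353 + 169/128)*√(-13 - 10) = 45353*√(-23)/128 = 45353*(I*√23)/128 = 45353*I*√23/128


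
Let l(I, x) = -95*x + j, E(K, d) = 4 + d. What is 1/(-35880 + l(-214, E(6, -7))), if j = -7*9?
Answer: -1/35658 ≈ -2.8044e-5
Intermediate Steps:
j = -63
l(I, x) = -63 - 95*x (l(I, x) = -95*x - 63 = -63 - 95*x)
1/(-35880 + l(-214, E(6, -7))) = 1/(-35880 + (-63 - 95*(4 - 7))) = 1/(-35880 + (-63 - 95*(-3))) = 1/(-35880 + (-63 + 285)) = 1/(-35880 + 222) = 1/(-35658) = -1/35658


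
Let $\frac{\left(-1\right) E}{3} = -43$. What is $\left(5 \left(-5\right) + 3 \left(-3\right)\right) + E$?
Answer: $95$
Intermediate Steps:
$E = 129$ ($E = \left(-3\right) \left(-43\right) = 129$)
$\left(5 \left(-5\right) + 3 \left(-3\right)\right) + E = \left(5 \left(-5\right) + 3 \left(-3\right)\right) + 129 = \left(-25 - 9\right) + 129 = -34 + 129 = 95$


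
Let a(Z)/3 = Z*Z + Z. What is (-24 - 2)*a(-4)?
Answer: -936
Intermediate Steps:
a(Z) = 3*Z + 3*Z**2 (a(Z) = 3*(Z*Z + Z) = 3*(Z**2 + Z) = 3*(Z + Z**2) = 3*Z + 3*Z**2)
(-24 - 2)*a(-4) = (-24 - 2)*(3*(-4)*(1 - 4)) = -78*(-4)*(-3) = -26*36 = -936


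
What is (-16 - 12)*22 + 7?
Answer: -609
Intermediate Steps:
(-16 - 12)*22 + 7 = -28*22 + 7 = -616 + 7 = -609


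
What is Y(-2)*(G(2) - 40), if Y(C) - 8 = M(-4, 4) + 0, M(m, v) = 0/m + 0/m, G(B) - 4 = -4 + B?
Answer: -304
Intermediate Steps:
G(B) = B (G(B) = 4 + (-4 + B) = B)
M(m, v) = 0 (M(m, v) = 0 + 0 = 0)
Y(C) = 8 (Y(C) = 8 + (0 + 0) = 8 + 0 = 8)
Y(-2)*(G(2) - 40) = 8*(2 - 40) = 8*(-38) = -304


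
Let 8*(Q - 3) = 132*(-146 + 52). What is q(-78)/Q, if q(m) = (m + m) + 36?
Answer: 10/129 ≈ 0.077519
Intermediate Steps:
q(m) = 36 + 2*m (q(m) = 2*m + 36 = 36 + 2*m)
Q = -1548 (Q = 3 + (132*(-146 + 52))/8 = 3 + (132*(-94))/8 = 3 + (⅛)*(-12408) = 3 - 1551 = -1548)
q(-78)/Q = (36 + 2*(-78))/(-1548) = (36 - 156)*(-1/1548) = -120*(-1/1548) = 10/129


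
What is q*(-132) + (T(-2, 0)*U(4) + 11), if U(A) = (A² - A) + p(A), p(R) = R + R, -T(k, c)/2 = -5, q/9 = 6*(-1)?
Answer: 7339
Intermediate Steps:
q = -54 (q = 9*(6*(-1)) = 9*(-6) = -54)
T(k, c) = 10 (T(k, c) = -2*(-5) = 10)
p(R) = 2*R
U(A) = A + A² (U(A) = (A² - A) + 2*A = A + A²)
q*(-132) + (T(-2, 0)*U(4) + 11) = -54*(-132) + (10*(4*(1 + 4)) + 11) = 7128 + (10*(4*5) + 11) = 7128 + (10*20 + 11) = 7128 + (200 + 11) = 7128 + 211 = 7339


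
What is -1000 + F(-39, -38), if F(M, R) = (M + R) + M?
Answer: -1116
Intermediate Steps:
F(M, R) = R + 2*M
-1000 + F(-39, -38) = -1000 + (-38 + 2*(-39)) = -1000 + (-38 - 78) = -1000 - 116 = -1116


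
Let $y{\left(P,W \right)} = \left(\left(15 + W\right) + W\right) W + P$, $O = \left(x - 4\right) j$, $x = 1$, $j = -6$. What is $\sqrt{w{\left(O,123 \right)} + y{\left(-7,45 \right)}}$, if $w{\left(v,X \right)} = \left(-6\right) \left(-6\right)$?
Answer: $\sqrt{4754} \approx 68.949$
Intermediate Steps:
$O = 18$ ($O = \left(1 - 4\right) \left(-6\right) = \left(-3\right) \left(-6\right) = 18$)
$y{\left(P,W \right)} = P + W \left(15 + 2 W\right)$ ($y{\left(P,W \right)} = \left(15 + 2 W\right) W + P = W \left(15 + 2 W\right) + P = P + W \left(15 + 2 W\right)$)
$w{\left(v,X \right)} = 36$
$\sqrt{w{\left(O,123 \right)} + y{\left(-7,45 \right)}} = \sqrt{36 + \left(-7 + 2 \cdot 45^{2} + 15 \cdot 45\right)} = \sqrt{36 + \left(-7 + 2 \cdot 2025 + 675\right)} = \sqrt{36 + \left(-7 + 4050 + 675\right)} = \sqrt{36 + 4718} = \sqrt{4754}$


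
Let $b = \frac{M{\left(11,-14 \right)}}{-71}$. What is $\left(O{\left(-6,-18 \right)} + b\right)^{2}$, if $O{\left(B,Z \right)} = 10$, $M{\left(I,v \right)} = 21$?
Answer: $\frac{474721}{5041} \approx 94.172$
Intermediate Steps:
$b = - \frac{21}{71}$ ($b = \frac{21}{-71} = 21 \left(- \frac{1}{71}\right) = - \frac{21}{71} \approx -0.29577$)
$\left(O{\left(-6,-18 \right)} + b\right)^{2} = \left(10 - \frac{21}{71}\right)^{2} = \left(\frac{689}{71}\right)^{2} = \frac{474721}{5041}$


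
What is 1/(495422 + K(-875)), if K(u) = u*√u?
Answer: 495422/246112879959 + 4375*I*√35/246112879959 ≈ 2.013e-6 + 1.0517e-7*I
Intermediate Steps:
K(u) = u^(3/2)
1/(495422 + K(-875)) = 1/(495422 + (-875)^(3/2)) = 1/(495422 - 4375*I*√35)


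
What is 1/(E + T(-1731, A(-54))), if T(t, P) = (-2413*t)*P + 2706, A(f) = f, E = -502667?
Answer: -1/226052723 ≈ -4.4237e-9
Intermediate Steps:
T(t, P) = 2706 - 2413*P*t (T(t, P) = -2413*P*t + 2706 = 2706 - 2413*P*t)
1/(E + T(-1731, A(-54))) = 1/(-502667 + (2706 - 2413*(-54)*(-1731))) = 1/(-502667 + (2706 - 225552762)) = 1/(-502667 - 225550056) = 1/(-226052723) = -1/226052723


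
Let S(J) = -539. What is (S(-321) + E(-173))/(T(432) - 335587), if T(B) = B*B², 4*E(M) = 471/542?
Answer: -1168081/174060006808 ≈ -6.7108e-6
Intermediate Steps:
E(M) = 471/2168 (E(M) = (471/542)/4 = (471*(1/542))/4 = (¼)*(471/542) = 471/2168)
T(B) = B³
(S(-321) + E(-173))/(T(432) - 335587) = (-539 + 471/2168)/(432³ - 335587) = -1168081/(2168*(80621568 - 335587)) = -1168081/2168/80285981 = -1168081/2168*1/80285981 = -1168081/174060006808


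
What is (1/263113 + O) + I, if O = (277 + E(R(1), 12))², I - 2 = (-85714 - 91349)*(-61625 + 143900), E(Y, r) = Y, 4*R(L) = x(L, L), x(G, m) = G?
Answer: -61327562913352415/4209808 ≈ -1.4568e+10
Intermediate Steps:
R(L) = L/4
I = -14567858323 (I = 2 + (-85714 - 91349)*(-61625 + 143900) = 2 - 177063*82275 = 2 - 14567858325 = -14567858323)
O = 1229881/16 (O = (277 + (¼)*1)² = (277 + ¼)² = (1109/4)² = 1229881/16 ≈ 76868.)
(1/263113 + O) + I = (1/263113 + 1229881/16) - 14567858323 = 323597679569/4209808 - 14567858323 = -61327562913352415/4209808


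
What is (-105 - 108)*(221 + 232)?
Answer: -96489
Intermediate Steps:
(-105 - 108)*(221 + 232) = -213*453 = -96489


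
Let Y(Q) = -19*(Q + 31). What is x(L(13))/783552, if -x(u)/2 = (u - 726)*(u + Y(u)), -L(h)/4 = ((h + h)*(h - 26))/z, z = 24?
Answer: -460061/167904 ≈ -2.7400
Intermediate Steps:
Y(Q) = -589 - 19*Q (Y(Q) = -19*(31 + Q) = -589 - 19*Q)
L(h) = -h*(-26 + h)/3 (L(h) = -4*(h + h)*(h - 26)/24 = -4*(2*h)*(-26 + h)/24 = -4*2*h*(-26 + h)/24 = -h*(-26 + h)/3)
x(u) = -2*(-726 + u)*(-589 - 18*u) (x(u) = -2*(u - 726)*(u + (-589 - 19*u)) = -2*(-726 + u)*(-589 - 18*u))
x(L(13))/783552 = (-855228 - 24958*13*(26 - 1*13)/3 + 36*((⅓)*13*(26 - 1*13))²)/783552 = (-855228 - 24958*13*(26 - 13)/3 + 36*((⅓)*13*(26 - 13))²)*(1/783552) = (-855228 - 24958*13*13/3 + 36*((⅓)*13*13)²)*(1/783552) = (-855228 - 24958*169/3 + 36*(169/3)²)*(1/783552) = (-855228 - 4217902/3 + 36*(28561/9))*(1/783552) = (-855228 - 4217902/3 + 114244)*(1/783552) = -6440854/3*1/783552 = -460061/167904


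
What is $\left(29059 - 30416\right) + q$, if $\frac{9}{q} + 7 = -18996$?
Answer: $- \frac{25787080}{19003} \approx -1357.0$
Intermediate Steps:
$q = - \frac{9}{19003}$ ($q = \frac{9}{-7 - 18996} = \frac{9}{-19003} = 9 \left(- \frac{1}{19003}\right) = - \frac{9}{19003} \approx -0.00047361$)
$\left(29059 - 30416\right) + q = \left(29059 - 30416\right) - \frac{9}{19003} = -1357 - \frac{9}{19003} = - \frac{25787080}{19003}$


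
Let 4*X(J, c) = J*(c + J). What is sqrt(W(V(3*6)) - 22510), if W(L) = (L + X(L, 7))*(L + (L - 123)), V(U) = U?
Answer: I*sqrt(135454)/2 ≈ 184.02*I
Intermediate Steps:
X(J, c) = J*(J + c)/4 (X(J, c) = (J*(c + J))/4 = (J*(J + c))/4 = J*(J + c)/4)
W(L) = (-123 + 2*L)*(L + L*(7 + L)/4) (W(L) = (L + L*(L + 7)/4)*(L + (L - 123)) = (L + L*(7 + L)/4)*(L + (-123 + L)) = (L + L*(7 + L)/4)*(-123 + 2*L) = (-123 + 2*L)*(L + L*(7 + L)/4))
sqrt(W(V(3*6)) - 22510) = sqrt((3*6)*(-1353 - 303*6 + 2*(3*6)**2)/4 - 22510) = sqrt((1/4)*18*(-1353 - 101*18 + 2*18**2) - 22510) = sqrt((1/4)*18*(-1353 - 1818 + 2*324) - 22510) = sqrt((1/4)*18*(-1353 - 1818 + 648) - 22510) = sqrt((1/4)*18*(-2523) - 22510) = sqrt(-22707/2 - 22510) = sqrt(-67727/2) = I*sqrt(135454)/2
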